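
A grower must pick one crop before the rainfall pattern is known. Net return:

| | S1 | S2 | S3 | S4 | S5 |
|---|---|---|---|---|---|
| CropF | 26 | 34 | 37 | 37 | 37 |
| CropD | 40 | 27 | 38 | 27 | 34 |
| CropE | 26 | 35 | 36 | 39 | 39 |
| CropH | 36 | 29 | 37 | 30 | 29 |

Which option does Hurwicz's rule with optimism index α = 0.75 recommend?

CropF: 0.75·37 + 0.25·26 = 34.25
CropD: 0.75·40 + 0.25·27 = 36.75
CropE: 0.75·39 + 0.25·26 = 35.75
CropH: 0.75·37 + 0.25·29 = 35
Highest Hurwicz score = 36.75 → CropD.

CropD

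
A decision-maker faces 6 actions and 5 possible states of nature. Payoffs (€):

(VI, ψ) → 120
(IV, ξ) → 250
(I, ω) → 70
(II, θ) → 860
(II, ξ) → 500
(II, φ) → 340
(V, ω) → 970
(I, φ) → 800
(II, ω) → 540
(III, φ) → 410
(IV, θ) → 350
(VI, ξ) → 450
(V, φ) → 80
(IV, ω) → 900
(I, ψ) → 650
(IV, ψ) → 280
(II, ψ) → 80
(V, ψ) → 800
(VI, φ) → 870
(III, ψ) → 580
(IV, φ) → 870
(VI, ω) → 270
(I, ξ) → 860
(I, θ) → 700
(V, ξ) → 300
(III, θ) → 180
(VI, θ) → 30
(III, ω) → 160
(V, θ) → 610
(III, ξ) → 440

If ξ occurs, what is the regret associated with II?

360

Best payoff under ξ is 860.
Regret = 860 − 500 = 360.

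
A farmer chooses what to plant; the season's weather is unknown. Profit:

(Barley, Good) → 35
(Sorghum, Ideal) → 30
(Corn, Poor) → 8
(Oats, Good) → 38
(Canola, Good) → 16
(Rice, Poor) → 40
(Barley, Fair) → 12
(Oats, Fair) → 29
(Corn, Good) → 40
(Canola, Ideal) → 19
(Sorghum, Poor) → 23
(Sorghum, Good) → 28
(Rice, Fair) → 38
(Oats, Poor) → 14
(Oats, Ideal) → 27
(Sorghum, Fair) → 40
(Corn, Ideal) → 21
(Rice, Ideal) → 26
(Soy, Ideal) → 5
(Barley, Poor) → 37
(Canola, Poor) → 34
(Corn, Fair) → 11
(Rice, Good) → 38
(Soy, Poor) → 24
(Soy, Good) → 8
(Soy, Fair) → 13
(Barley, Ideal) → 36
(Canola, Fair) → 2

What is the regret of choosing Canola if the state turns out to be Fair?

38

Best payoff under Fair is 40.
Regret = 40 − 2 = 38.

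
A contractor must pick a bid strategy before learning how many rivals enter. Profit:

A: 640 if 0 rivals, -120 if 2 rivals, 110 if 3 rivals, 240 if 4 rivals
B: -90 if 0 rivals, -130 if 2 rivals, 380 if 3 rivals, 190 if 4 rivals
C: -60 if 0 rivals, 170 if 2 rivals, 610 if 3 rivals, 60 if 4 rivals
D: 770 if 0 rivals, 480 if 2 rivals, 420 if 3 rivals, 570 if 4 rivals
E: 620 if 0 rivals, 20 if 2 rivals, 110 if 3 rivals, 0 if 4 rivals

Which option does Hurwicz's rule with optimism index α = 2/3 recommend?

A: 2/3·640 + 1/3·(-120) = 1160/3
B: 2/3·380 + 1/3·(-130) = 210
C: 2/3·610 + 1/3·(-60) = 1160/3
D: 2/3·770 + 1/3·420 = 1960/3
E: 2/3·620 + 1/3·0 = 1240/3
Highest Hurwicz score = 1960/3 → D.

D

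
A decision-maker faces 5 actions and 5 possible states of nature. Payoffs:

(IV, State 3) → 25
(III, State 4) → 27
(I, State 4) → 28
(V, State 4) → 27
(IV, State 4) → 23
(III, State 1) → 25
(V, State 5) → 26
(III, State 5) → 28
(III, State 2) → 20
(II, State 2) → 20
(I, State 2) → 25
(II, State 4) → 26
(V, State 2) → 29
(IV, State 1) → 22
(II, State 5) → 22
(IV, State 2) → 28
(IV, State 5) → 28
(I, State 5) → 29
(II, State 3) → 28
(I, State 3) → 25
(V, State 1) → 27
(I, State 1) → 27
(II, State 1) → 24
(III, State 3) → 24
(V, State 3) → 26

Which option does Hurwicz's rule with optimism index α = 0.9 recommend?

V

I: 0.9·29 + 0.1·25 = 28.6
II: 0.9·28 + 0.1·20 = 27.2
III: 0.9·28 + 0.1·20 = 27.2
IV: 0.9·28 + 0.1·22 = 27.4
V: 0.9·29 + 0.1·26 = 28.7
Highest Hurwicz score = 28.7 → V.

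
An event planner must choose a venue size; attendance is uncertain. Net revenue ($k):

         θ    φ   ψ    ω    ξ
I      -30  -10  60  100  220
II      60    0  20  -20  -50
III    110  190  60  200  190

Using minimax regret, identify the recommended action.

III

Column bests: θ=110, φ=190, ψ=60, ω=200, ξ=220.
I regrets: 140, 200, 0, 100, 0 → max 200
II regrets: 50, 190, 40, 220, 270 → max 270
III regrets: 0, 0, 0, 0, 30 → max 30
Smallest max regret = 30 → III.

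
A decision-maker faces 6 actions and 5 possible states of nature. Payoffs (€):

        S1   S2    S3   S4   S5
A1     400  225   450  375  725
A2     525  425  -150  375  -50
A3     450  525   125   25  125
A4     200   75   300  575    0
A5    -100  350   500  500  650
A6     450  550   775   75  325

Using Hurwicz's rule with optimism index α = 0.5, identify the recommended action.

A1

A1: 0.5·725 + 0.5·225 = 475
A2: 0.5·525 + 0.5·(-150) = 187.5
A3: 0.5·525 + 0.5·25 = 275
A4: 0.5·575 + 0.5·0 = 287.5
A5: 0.5·650 + 0.5·(-100) = 275
A6: 0.5·775 + 0.5·75 = 425
Highest Hurwicz score = 475 → A1.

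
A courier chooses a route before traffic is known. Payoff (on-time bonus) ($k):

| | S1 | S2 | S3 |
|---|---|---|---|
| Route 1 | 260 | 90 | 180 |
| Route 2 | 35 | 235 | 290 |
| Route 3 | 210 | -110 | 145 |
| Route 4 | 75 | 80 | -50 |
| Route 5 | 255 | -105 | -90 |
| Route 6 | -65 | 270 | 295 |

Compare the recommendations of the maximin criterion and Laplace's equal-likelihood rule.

maximin → Route 1; laplace → Route 2 (disagree)

Row minima: Route 1=90, Route 2=35, Route 3=-110, Route 4=-50, Route 5=-105, Route 6=-65
Best worst-case = 90 → Route 1.
Row averages: Route 1=530/3, Route 2=560/3, Route 3=245/3, Route 4=35, Route 5=20, Route 6=500/3
Highest average = 560/3 → Route 2.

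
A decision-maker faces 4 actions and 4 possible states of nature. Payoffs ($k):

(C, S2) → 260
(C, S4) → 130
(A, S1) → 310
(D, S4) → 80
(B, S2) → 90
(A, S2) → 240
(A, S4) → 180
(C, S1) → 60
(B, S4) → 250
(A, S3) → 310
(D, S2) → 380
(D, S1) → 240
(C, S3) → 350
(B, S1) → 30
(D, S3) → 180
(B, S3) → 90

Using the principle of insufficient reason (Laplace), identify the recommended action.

Row averages: A=260, B=115, C=200, D=220
Highest average = 260 → A.

A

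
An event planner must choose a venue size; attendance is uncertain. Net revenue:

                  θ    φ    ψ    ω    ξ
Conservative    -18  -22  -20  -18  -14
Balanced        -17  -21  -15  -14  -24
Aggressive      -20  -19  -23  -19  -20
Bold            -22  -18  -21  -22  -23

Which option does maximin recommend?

Conservative

Row minima: Conservative=-22, Balanced=-24, Aggressive=-23, Bold=-23
Best worst-case = -22 → Conservative.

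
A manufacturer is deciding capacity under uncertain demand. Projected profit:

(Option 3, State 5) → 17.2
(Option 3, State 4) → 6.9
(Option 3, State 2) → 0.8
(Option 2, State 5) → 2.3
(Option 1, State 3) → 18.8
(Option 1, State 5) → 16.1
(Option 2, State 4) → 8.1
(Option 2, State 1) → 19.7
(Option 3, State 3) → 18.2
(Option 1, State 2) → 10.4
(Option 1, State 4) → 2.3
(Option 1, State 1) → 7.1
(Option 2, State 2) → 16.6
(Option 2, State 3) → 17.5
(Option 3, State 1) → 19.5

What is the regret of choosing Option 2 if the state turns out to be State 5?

14.9

Best payoff under State 5 is 17.2.
Regret = 17.2 − 2.3 = 14.9.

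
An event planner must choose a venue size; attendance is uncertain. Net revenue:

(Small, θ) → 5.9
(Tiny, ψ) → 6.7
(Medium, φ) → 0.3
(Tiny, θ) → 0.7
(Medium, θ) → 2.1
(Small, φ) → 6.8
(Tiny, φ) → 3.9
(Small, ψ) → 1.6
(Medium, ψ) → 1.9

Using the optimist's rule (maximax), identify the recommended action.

Row maxima: Tiny=6.7, Small=6.8, Medium=2.1
Best best-case = 6.8 → Small.

Small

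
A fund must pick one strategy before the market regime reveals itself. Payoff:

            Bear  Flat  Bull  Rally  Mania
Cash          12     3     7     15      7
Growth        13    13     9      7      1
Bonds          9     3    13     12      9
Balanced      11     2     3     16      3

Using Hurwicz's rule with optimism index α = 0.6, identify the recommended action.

Balanced

Cash: 0.6·15 + 0.4·3 = 10.2
Growth: 0.6·13 + 0.4·1 = 8.2
Bonds: 0.6·13 + 0.4·3 = 9
Balanced: 0.6·16 + 0.4·2 = 10.4
Highest Hurwicz score = 10.4 → Balanced.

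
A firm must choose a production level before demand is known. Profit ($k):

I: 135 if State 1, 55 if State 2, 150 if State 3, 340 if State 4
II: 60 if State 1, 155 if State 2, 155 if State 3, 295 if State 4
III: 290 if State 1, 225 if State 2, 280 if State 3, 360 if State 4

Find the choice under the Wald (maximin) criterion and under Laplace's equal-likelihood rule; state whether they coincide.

maximin → III; laplace → III (agree)

Row minima: I=55, II=60, III=225
Best worst-case = 225 → III.
Row averages: I=170, II=166.25, III=288.75
Highest average = 288.75 → III.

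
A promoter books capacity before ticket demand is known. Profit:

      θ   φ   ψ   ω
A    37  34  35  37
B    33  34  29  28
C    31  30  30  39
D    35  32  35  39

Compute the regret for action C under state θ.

6

Best payoff under θ is 37.
Regret = 37 − 31 = 6.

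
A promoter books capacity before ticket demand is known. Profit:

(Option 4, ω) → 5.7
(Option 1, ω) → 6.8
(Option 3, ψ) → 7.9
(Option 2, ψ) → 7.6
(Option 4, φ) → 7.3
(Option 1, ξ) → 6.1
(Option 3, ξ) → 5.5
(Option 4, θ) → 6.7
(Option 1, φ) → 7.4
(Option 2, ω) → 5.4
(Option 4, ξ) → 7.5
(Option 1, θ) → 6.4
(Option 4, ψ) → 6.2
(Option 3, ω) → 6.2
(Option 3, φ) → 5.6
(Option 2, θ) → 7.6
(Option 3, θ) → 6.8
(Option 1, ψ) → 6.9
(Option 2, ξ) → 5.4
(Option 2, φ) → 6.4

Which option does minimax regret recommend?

Column bests: θ=7.6, φ=7.4, ψ=7.9, ω=6.8, ξ=7.5.
Option 1 regrets: 1.2, 0.0, 1.0, 0.0, 1.4 → max 1.4
Option 2 regrets: 0.0, 1.0, 0.3, 1.4, 2.1 → max 2.1
Option 3 regrets: 0.8, 1.8, 0.0, 0.6, 2.0 → max 2.0
Option 4 regrets: 0.9, 0.1, 1.7, 1.1, 0.0 → max 1.7
Smallest max regret = 1.4 → Option 1.

Option 1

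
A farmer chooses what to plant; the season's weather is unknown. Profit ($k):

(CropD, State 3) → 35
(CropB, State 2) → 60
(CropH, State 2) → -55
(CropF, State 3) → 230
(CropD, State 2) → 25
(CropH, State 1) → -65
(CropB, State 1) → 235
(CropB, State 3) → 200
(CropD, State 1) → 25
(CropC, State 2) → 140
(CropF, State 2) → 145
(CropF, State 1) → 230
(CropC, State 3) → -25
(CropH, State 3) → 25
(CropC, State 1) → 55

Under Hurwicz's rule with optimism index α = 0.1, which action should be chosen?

CropF

CropB: 0.1·235 + 0.9·60 = 77.5
CropC: 0.1·140 + 0.9·(-25) = -8.5
CropH: 0.1·25 + 0.9·(-65) = -56
CropF: 0.1·230 + 0.9·145 = 153.5
CropD: 0.1·35 + 0.9·25 = 26
Highest Hurwicz score = 153.5 → CropF.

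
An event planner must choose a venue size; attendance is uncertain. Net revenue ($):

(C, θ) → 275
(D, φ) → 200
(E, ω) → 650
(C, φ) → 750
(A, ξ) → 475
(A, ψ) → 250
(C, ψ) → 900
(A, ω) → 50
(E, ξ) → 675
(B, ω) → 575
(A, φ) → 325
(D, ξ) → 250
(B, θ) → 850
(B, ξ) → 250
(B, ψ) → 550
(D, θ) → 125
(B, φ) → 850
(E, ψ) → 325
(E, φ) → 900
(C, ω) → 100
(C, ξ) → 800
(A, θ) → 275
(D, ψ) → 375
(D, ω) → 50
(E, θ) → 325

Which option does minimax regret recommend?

B

Column bests: θ=850, φ=900, ψ=900, ω=650, ξ=800.
A regrets: 575, 575, 650, 600, 325 → max 650
B regrets: 0, 50, 350, 75, 550 → max 550
C regrets: 575, 150, 0, 550, 0 → max 575
D regrets: 725, 700, 525, 600, 550 → max 725
E regrets: 525, 0, 575, 0, 125 → max 575
Smallest max regret = 550 → B.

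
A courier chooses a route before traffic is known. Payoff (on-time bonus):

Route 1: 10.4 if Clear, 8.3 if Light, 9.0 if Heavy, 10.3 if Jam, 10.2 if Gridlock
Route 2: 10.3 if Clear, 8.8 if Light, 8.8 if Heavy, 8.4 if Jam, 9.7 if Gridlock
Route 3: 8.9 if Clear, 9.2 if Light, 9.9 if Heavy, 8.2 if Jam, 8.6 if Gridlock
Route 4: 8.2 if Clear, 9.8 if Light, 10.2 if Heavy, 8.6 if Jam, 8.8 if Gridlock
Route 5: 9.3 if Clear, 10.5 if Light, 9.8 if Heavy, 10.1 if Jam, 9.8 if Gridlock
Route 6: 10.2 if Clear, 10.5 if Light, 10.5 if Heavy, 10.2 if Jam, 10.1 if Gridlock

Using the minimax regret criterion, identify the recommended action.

Route 6

Column bests: Clear=10.4, Light=10.5, Heavy=10.5, Jam=10.3, Gridlock=10.2.
Route 1 regrets: 0.0, 2.2, 1.5, 0.0, 0.0 → max 2.2
Route 2 regrets: 0.1, 1.7, 1.7, 1.9, 0.5 → max 1.9
Route 3 regrets: 1.5, 1.3, 0.6, 2.1, 1.6 → max 2.1
Route 4 regrets: 2.2, 0.7, 0.3, 1.7, 1.4 → max 2.2
Route 5 regrets: 1.1, 0.0, 0.7, 0.2, 0.4 → max 1.1
Route 6 regrets: 0.2, 0.0, 0.0, 0.1, 0.1 → max 0.2
Smallest max regret = 0.2 → Route 6.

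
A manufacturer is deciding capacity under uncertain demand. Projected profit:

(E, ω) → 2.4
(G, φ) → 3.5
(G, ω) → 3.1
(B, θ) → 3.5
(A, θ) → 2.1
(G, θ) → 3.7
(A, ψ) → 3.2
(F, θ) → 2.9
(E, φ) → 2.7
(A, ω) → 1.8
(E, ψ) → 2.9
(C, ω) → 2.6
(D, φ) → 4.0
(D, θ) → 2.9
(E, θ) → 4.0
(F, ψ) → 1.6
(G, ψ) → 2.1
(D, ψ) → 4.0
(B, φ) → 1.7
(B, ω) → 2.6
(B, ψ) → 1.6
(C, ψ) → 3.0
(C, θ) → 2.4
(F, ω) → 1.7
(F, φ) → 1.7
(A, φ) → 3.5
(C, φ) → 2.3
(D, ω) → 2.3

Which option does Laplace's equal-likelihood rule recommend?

D

Row averages: A=2.65, B=2.35, C=2.575, D=3.3, E=3, F=1.975, G=3.1
Highest average = 3.3 → D.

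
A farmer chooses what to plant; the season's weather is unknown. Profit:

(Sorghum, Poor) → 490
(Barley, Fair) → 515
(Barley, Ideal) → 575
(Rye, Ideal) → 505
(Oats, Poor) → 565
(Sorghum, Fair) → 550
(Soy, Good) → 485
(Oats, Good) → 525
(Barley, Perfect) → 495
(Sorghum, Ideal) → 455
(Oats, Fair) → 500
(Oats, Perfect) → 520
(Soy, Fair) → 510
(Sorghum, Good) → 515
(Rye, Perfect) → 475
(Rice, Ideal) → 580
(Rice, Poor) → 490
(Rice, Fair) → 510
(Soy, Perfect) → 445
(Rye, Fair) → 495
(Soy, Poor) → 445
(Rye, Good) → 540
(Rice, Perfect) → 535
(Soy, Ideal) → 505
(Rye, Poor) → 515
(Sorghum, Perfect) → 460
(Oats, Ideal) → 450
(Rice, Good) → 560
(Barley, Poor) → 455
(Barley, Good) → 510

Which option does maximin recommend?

Row minima: Sorghum=455, Oats=450, Barley=455, Soy=445, Rye=475, Rice=490
Best worst-case = 490 → Rice.

Rice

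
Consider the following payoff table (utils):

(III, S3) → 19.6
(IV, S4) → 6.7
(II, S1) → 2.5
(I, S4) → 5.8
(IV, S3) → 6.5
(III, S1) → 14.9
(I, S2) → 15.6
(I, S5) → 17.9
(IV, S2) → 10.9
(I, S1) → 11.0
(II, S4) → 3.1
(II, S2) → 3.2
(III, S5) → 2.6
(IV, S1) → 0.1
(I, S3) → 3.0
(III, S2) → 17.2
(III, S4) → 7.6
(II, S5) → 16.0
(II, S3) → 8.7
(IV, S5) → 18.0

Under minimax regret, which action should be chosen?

Column bests: S1=14.9, S2=17.2, S3=19.6, S4=7.6, S5=18.0.
I regrets: 3.9, 1.6, 16.6, 1.8, 0.1 → max 16.6
II regrets: 12.4, 14.0, 10.9, 4.5, 2.0 → max 14.0
III regrets: 0.0, 0.0, 0.0, 0.0, 15.4 → max 15.4
IV regrets: 14.8, 6.3, 13.1, 0.9, 0.0 → max 14.8
Smallest max regret = 14.0 → II.

II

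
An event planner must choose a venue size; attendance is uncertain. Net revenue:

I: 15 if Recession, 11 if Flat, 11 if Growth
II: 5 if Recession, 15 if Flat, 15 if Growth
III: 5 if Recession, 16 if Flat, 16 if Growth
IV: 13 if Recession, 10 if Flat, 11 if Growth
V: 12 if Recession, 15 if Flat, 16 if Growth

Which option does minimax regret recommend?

V

Column bests: Recession=15, Flat=16, Growth=16.
I regrets: 0, 5, 5 → max 5
II regrets: 10, 1, 1 → max 10
III regrets: 10, 0, 0 → max 10
IV regrets: 2, 6, 5 → max 6
V regrets: 3, 1, 0 → max 3
Smallest max regret = 3 → V.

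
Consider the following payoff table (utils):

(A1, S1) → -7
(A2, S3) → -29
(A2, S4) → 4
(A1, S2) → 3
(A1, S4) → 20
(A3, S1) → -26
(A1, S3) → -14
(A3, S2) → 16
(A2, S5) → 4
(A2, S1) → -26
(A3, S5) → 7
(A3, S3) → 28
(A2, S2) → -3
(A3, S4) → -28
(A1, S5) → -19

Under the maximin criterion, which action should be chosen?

Row minima: A1=-19, A2=-29, A3=-28
Best worst-case = -19 → A1.

A1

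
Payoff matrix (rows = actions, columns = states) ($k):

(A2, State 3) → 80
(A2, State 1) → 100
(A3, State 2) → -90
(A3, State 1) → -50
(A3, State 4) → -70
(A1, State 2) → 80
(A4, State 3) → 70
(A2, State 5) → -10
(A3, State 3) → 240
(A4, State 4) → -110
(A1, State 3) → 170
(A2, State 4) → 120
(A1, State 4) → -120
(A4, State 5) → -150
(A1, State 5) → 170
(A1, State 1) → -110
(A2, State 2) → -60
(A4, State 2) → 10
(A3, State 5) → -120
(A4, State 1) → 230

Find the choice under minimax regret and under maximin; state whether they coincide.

Column bests: State 1=230, State 2=80, State 3=240, State 4=120, State 5=170.
A1 regrets: 340, 0, 70, 240, 0 → max 340
A2 regrets: 130, 140, 160, 0, 180 → max 180
A3 regrets: 280, 170, 0, 190, 290 → max 290
A4 regrets: 0, 70, 170, 230, 320 → max 320
Smallest max regret = 180 → A2.
Row minima: A1=-120, A2=-60, A3=-120, A4=-150
Best worst-case = -60 → A2.

minimax regret → A2; maximin → A2 (agree)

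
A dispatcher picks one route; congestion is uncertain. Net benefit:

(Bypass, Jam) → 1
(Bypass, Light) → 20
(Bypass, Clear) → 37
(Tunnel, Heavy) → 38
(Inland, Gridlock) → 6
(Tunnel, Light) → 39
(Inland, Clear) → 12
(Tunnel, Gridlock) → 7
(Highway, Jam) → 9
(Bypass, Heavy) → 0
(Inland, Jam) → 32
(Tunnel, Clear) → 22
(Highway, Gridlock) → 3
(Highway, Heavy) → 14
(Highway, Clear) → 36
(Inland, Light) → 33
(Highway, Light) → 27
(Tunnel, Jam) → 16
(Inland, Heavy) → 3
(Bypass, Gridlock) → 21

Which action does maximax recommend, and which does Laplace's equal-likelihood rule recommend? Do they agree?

Row maxima: Bypass=37, Inland=33, Tunnel=39, Highway=36
Best best-case = 39 → Tunnel.
Row averages: Bypass=15.8, Inland=17.2, Tunnel=24.4, Highway=17.8
Highest average = 24.4 → Tunnel.

maximax → Tunnel; laplace → Tunnel (agree)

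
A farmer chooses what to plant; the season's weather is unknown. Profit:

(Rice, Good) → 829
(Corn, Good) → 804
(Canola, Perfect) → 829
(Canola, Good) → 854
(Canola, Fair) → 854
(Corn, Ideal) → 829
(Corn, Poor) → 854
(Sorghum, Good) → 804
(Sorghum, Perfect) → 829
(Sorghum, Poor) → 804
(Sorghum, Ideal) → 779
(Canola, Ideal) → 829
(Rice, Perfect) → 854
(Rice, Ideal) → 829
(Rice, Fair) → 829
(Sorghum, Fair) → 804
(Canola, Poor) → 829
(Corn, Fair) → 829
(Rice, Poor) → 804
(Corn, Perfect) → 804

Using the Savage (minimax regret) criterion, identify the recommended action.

Column bests: Poor=854, Fair=854, Good=854, Ideal=829, Perfect=854.
Rice regrets: 50, 25, 25, 0, 0 → max 50
Sorghum regrets: 50, 50, 50, 50, 25 → max 50
Canola regrets: 25, 0, 0, 0, 25 → max 25
Corn regrets: 0, 25, 50, 0, 50 → max 50
Smallest max regret = 25 → Canola.

Canola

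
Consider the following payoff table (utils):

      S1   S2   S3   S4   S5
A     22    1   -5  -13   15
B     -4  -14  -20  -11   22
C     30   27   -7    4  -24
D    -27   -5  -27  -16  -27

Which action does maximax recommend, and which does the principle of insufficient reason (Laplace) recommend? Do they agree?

Row maxima: A=22, B=22, C=30, D=-5
Best best-case = 30 → C.
Row averages: A=4, B=-5.4, C=6, D=-20.4
Highest average = 6 → C.

maximax → C; laplace → C (agree)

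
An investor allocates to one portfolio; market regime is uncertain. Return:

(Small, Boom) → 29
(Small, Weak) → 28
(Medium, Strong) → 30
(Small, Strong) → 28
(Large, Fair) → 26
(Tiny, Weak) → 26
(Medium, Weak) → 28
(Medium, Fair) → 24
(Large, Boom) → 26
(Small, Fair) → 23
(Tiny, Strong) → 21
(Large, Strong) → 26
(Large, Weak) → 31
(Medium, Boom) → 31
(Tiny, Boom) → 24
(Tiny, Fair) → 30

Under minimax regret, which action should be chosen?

Large

Column bests: Weak=31, Fair=30, Strong=30, Boom=31.
Tiny regrets: 5, 0, 9, 7 → max 9
Small regrets: 3, 7, 2, 2 → max 7
Medium regrets: 3, 6, 0, 0 → max 6
Large regrets: 0, 4, 4, 5 → max 5
Smallest max regret = 5 → Large.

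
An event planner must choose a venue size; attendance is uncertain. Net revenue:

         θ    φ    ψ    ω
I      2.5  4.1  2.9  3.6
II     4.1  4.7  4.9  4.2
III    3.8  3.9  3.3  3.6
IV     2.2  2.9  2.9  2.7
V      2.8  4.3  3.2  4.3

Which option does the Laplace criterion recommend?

Row averages: I=3.275, II=4.475, III=3.65, IV=2.675, V=3.65
Highest average = 4.475 → II.

II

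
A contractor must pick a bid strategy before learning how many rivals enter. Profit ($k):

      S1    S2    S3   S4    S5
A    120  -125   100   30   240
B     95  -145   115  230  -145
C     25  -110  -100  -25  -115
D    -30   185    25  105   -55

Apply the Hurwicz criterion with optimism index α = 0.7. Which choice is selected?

A: 0.7·240 + 0.3·(-125) = 130.5
B: 0.7·230 + 0.3·(-145) = 117.5
C: 0.7·25 + 0.3·(-115) = -17
D: 0.7·185 + 0.3·(-55) = 113
Highest Hurwicz score = 130.5 → A.

A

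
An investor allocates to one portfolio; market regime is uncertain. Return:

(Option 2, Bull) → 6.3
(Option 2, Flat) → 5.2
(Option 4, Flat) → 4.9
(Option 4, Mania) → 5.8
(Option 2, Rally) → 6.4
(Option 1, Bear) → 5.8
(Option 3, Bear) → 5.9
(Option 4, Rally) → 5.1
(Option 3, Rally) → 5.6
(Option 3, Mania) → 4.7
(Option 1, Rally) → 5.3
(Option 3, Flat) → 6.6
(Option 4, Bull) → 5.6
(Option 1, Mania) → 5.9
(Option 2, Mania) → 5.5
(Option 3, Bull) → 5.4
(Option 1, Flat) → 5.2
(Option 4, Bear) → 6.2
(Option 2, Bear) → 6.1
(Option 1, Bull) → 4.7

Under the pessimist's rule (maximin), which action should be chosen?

Row minima: Option 1=4.7, Option 2=5.2, Option 3=4.7, Option 4=4.9
Best worst-case = 5.2 → Option 2.

Option 2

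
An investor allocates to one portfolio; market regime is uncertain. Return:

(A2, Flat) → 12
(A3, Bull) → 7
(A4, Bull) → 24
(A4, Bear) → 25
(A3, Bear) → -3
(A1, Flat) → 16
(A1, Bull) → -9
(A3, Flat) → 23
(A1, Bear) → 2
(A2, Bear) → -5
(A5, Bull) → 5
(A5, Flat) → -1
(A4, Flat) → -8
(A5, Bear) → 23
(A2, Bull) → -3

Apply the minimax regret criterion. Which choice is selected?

Column bests: Bear=25, Flat=23, Bull=24.
A1 regrets: 23, 7, 33 → max 33
A2 regrets: 30, 11, 27 → max 30
A3 regrets: 28, 0, 17 → max 28
A4 regrets: 0, 31, 0 → max 31
A5 regrets: 2, 24, 19 → max 24
Smallest max regret = 24 → A5.

A5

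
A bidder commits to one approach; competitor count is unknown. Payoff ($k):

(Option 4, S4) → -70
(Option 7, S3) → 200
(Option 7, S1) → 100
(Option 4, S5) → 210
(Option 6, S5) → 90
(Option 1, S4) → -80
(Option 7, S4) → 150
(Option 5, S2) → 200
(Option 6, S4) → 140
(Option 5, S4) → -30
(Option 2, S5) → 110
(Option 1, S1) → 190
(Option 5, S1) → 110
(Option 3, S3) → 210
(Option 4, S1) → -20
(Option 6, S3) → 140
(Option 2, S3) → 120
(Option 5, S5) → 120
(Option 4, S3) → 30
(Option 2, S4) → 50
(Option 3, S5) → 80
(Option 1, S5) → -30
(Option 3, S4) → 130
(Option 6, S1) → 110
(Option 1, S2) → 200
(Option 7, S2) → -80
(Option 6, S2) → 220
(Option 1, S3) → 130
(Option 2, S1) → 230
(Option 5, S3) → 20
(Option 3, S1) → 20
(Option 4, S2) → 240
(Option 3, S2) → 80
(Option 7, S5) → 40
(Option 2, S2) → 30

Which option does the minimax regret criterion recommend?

Column bests: S1=230, S2=240, S3=210, S4=150, S5=210.
Option 1 regrets: 40, 40, 80, 230, 240 → max 240
Option 2 regrets: 0, 210, 90, 100, 100 → max 210
Option 3 regrets: 210, 160, 0, 20, 130 → max 210
Option 4 regrets: 250, 0, 180, 220, 0 → max 250
Option 5 regrets: 120, 40, 190, 180, 90 → max 190
Option 6 regrets: 120, 20, 70, 10, 120 → max 120
Option 7 regrets: 130, 320, 10, 0, 170 → max 320
Smallest max regret = 120 → Option 6.

Option 6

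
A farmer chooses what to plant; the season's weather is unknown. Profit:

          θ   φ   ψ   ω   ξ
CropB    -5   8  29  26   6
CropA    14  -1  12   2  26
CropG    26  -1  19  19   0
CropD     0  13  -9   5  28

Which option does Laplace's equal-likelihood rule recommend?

Row averages: CropB=12.8, CropA=10.6, CropG=12.6, CropD=7.4
Highest average = 12.8 → CropB.

CropB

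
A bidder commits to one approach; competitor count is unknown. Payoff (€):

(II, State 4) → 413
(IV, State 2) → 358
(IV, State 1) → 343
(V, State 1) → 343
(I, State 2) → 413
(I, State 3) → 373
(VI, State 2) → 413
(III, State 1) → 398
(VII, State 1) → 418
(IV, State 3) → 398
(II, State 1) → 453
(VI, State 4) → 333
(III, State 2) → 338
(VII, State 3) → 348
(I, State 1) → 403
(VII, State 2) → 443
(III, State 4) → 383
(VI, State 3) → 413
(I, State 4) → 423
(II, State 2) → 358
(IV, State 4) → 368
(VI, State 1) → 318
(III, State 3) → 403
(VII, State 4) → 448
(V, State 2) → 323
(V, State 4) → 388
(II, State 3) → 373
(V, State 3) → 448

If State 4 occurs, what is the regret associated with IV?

Best payoff under State 4 is 448.
Regret = 448 − 368 = 80.

80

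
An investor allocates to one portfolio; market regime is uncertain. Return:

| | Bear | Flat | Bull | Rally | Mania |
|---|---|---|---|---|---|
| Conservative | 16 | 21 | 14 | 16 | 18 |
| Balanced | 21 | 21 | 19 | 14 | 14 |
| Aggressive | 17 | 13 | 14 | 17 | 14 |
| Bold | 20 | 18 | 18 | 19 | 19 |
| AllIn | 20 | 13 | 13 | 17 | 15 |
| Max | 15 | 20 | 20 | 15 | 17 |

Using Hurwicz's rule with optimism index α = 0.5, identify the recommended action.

Bold

Conservative: 0.5·21 + 0.5·14 = 17.5
Balanced: 0.5·21 + 0.5·14 = 17.5
Aggressive: 0.5·17 + 0.5·13 = 15
Bold: 0.5·20 + 0.5·18 = 19
AllIn: 0.5·20 + 0.5·13 = 16.5
Max: 0.5·20 + 0.5·15 = 17.5
Highest Hurwicz score = 19 → Bold.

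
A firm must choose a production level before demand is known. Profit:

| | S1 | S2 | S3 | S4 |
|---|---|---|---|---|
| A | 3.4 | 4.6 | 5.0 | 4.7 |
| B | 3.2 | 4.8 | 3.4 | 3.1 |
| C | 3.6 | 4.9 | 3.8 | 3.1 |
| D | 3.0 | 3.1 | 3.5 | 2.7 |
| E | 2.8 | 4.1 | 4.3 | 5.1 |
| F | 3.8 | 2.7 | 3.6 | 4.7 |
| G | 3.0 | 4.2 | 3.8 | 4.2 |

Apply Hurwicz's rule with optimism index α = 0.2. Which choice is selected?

A: 0.2·5.0 + 0.8·3.4 = 3.72
B: 0.2·4.8 + 0.8·3.1 = 3.44
C: 0.2·4.9 + 0.8·3.1 = 3.46
D: 0.2·3.5 + 0.8·2.7 = 2.86
E: 0.2·5.1 + 0.8·2.8 = 3.26
F: 0.2·4.7 + 0.8·2.7 = 3.1
G: 0.2·4.2 + 0.8·3.0 = 3.24
Highest Hurwicz score = 3.72 → A.

A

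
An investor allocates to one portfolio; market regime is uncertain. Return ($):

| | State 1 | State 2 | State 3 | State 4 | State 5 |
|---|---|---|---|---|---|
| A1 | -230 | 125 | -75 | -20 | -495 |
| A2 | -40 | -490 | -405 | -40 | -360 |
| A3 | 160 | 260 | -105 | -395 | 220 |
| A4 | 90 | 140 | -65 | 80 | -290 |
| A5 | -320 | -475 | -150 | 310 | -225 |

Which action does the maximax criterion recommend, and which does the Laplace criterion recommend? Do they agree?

maximax → A5; laplace → A3 (disagree)

Row maxima: A1=125, A2=-40, A3=260, A4=140, A5=310
Best best-case = 310 → A5.
Row averages: A1=-139, A2=-267, A3=28, A4=-9, A5=-172
Highest average = 28 → A3.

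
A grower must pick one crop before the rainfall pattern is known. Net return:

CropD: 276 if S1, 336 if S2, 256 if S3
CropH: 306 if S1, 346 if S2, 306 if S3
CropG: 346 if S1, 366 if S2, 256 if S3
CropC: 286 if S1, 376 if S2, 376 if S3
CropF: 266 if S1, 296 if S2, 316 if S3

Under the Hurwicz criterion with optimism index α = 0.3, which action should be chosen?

CropH

CropD: 0.3·336 + 0.7·256 = 280
CropH: 0.3·346 + 0.7·306 = 318
CropG: 0.3·366 + 0.7·256 = 289
CropC: 0.3·376 + 0.7·286 = 313
CropF: 0.3·316 + 0.7·266 = 281
Highest Hurwicz score = 318 → CropH.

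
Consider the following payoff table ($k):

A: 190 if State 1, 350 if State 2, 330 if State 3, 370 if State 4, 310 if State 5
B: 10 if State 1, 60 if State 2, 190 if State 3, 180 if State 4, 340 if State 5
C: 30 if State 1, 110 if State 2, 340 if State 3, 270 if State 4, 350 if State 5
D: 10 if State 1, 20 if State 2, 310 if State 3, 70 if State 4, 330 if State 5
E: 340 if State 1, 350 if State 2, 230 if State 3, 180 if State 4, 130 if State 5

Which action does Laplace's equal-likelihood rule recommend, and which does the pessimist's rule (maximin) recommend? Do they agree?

Row averages: A=310, B=156, C=220, D=148, E=246
Highest average = 310 → A.
Row minima: A=190, B=10, C=30, D=10, E=130
Best worst-case = 190 → A.

laplace → A; maximin → A (agree)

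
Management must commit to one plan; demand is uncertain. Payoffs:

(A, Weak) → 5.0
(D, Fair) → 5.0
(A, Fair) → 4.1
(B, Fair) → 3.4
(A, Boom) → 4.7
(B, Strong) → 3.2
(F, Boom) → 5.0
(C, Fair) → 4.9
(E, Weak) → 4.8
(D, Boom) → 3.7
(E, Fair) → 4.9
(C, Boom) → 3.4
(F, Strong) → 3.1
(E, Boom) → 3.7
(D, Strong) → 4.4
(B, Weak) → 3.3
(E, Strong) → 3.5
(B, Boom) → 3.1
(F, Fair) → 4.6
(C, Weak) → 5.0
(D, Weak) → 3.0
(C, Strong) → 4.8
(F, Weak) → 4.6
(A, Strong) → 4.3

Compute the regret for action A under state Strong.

0.5

Best payoff under Strong is 4.8.
Regret = 4.8 − 4.3 = 0.5.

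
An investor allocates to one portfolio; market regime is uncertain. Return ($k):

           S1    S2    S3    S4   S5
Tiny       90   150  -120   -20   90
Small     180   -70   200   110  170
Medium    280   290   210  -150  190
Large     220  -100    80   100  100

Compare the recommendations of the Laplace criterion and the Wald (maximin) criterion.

Row averages: Tiny=38, Small=118, Medium=164, Large=80
Highest average = 164 → Medium.
Row minima: Tiny=-120, Small=-70, Medium=-150, Large=-100
Best worst-case = -70 → Small.

laplace → Medium; maximin → Small (disagree)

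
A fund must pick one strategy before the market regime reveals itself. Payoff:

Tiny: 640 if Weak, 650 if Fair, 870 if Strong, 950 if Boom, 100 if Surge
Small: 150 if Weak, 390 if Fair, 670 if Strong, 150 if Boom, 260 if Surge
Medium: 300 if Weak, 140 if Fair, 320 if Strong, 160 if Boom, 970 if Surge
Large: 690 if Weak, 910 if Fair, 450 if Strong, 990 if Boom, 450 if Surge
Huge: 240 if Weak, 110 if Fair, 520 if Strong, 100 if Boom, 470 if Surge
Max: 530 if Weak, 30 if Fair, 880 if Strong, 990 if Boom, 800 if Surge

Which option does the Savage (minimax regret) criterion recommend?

Large

Column bests: Weak=690, Fair=910, Strong=880, Boom=990, Surge=970.
Tiny regrets: 50, 260, 10, 40, 870 → max 870
Small regrets: 540, 520, 210, 840, 710 → max 840
Medium regrets: 390, 770, 560, 830, 0 → max 830
Large regrets: 0, 0, 430, 0, 520 → max 520
Huge regrets: 450, 800, 360, 890, 500 → max 890
Max regrets: 160, 880, 0, 0, 170 → max 880
Smallest max regret = 520 → Large.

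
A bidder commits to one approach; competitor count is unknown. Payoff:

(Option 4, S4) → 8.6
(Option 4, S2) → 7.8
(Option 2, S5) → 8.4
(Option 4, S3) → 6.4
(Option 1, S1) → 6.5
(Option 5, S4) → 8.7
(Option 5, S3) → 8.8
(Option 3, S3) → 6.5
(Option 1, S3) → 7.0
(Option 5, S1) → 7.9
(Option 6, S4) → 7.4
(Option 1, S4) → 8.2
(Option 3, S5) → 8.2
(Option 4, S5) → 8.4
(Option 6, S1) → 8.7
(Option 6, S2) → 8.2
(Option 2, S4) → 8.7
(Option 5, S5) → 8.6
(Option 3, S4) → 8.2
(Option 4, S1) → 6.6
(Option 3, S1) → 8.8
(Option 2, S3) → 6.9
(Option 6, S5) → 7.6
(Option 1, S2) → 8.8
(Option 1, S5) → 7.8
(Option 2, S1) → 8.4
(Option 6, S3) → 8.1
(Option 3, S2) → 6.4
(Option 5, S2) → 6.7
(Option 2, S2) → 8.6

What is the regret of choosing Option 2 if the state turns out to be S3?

Best payoff under S3 is 8.8.
Regret = 8.8 − 6.9 = 1.9.

1.9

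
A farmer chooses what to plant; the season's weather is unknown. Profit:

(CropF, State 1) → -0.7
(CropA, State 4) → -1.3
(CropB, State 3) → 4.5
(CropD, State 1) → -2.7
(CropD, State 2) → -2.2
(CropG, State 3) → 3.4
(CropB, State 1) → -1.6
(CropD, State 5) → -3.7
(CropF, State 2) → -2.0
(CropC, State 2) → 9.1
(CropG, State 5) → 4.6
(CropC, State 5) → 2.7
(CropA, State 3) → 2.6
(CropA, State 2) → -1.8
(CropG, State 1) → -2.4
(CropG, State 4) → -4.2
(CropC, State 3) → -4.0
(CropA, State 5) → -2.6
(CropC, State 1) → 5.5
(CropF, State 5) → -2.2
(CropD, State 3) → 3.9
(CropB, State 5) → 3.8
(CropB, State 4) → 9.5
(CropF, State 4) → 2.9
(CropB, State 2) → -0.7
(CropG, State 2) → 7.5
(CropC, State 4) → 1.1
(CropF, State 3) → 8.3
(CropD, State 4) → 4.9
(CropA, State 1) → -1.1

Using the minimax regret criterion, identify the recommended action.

CropB

Column bests: State 1=5.5, State 2=9.1, State 3=8.3, State 4=9.5, State 5=4.6.
CropB regrets: 7.1, 9.8, 3.8, 0.0, 0.8 → max 9.8
CropD regrets: 8.2, 11.3, 4.4, 4.6, 8.3 → max 11.3
CropC regrets: 0.0, 0.0, 12.3, 8.4, 1.9 → max 12.3
CropA regrets: 6.6, 10.9, 5.7, 10.8, 7.2 → max 10.9
CropF regrets: 6.2, 11.1, 0.0, 6.6, 6.8 → max 11.1
CropG regrets: 7.9, 1.6, 4.9, 13.7, 0.0 → max 13.7
Smallest max regret = 9.8 → CropB.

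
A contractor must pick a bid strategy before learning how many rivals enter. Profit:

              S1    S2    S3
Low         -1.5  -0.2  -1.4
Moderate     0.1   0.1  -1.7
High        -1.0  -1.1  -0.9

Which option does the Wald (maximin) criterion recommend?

High

Row minima: Low=-1.5, Moderate=-1.7, High=-1.1
Best worst-case = -1.1 → High.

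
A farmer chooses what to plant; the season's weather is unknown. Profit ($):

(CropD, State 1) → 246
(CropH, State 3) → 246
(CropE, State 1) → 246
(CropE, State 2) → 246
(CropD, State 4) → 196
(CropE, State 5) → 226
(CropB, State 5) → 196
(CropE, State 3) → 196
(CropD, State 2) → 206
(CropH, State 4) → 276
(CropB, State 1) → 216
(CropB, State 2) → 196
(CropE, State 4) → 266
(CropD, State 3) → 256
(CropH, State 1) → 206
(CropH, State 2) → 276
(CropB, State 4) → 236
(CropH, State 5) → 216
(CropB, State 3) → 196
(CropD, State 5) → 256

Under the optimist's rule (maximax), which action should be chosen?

Row maxima: CropH=276, CropB=236, CropE=266, CropD=256
Best best-case = 276 → CropH.

CropH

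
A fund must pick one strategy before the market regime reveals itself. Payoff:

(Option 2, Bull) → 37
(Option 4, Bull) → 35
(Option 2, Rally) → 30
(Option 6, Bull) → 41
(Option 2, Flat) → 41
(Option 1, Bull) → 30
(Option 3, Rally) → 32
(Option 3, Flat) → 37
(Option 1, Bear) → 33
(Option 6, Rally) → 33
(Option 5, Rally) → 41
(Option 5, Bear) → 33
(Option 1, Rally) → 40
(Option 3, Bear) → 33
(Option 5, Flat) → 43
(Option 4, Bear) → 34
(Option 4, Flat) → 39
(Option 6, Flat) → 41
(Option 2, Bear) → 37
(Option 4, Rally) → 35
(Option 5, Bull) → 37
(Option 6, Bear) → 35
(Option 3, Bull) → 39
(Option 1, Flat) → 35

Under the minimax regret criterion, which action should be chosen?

Column bests: Bear=37, Flat=43, Bull=41, Rally=41.
Option 1 regrets: 4, 8, 11, 1 → max 11
Option 2 regrets: 0, 2, 4, 11 → max 11
Option 3 regrets: 4, 6, 2, 9 → max 9
Option 4 regrets: 3, 4, 6, 6 → max 6
Option 5 regrets: 4, 0, 4, 0 → max 4
Option 6 regrets: 2, 2, 0, 8 → max 8
Smallest max regret = 4 → Option 5.

Option 5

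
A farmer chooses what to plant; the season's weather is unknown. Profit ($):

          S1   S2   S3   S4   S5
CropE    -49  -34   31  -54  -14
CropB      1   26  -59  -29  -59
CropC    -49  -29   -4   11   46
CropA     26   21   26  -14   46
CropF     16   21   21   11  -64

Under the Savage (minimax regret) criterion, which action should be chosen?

CropA

Column bests: S1=26, S2=26, S3=31, S4=11, S5=46.
CropE regrets: 75, 60, 0, 65, 60 → max 75
CropB regrets: 25, 0, 90, 40, 105 → max 105
CropC regrets: 75, 55, 35, 0, 0 → max 75
CropA regrets: 0, 5, 5, 25, 0 → max 25
CropF regrets: 10, 5, 10, 0, 110 → max 110
Smallest max regret = 25 → CropA.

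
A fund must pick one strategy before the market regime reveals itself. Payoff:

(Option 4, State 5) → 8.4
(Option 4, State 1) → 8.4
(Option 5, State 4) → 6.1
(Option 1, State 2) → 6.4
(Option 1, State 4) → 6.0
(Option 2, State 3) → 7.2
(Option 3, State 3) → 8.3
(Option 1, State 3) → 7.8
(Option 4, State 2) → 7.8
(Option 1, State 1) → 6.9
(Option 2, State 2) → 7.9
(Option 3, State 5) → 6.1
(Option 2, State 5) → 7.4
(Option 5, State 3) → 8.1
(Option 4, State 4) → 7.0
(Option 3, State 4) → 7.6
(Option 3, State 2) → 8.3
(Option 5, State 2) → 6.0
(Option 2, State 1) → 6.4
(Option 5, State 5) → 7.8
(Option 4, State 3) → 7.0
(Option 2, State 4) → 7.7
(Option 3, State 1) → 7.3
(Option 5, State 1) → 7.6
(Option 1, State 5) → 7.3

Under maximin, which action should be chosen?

Option 4

Row minima: Option 1=6.0, Option 2=6.4, Option 3=6.1, Option 4=7.0, Option 5=6.0
Best worst-case = 7.0 → Option 4.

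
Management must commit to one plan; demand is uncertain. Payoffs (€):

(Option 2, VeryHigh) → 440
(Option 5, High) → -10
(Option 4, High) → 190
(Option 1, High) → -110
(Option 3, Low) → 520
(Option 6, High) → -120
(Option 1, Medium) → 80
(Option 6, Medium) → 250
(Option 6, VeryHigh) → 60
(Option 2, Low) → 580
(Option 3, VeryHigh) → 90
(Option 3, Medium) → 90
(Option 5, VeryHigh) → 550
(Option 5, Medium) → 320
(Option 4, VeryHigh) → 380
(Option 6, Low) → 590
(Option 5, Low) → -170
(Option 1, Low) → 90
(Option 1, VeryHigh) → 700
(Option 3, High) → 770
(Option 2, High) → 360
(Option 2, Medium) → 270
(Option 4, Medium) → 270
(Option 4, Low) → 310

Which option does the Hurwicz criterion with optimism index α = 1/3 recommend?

Option 2

Option 1: 1/3·700 + 2/3·(-110) = 160
Option 2: 1/3·580 + 2/3·270 = 1120/3
Option 3: 1/3·770 + 2/3·90 = 950/3
Option 4: 1/3·380 + 2/3·190 = 760/3
Option 5: 1/3·550 + 2/3·(-170) = 70
Option 6: 1/3·590 + 2/3·(-120) = 350/3
Highest Hurwicz score = 1120/3 → Option 2.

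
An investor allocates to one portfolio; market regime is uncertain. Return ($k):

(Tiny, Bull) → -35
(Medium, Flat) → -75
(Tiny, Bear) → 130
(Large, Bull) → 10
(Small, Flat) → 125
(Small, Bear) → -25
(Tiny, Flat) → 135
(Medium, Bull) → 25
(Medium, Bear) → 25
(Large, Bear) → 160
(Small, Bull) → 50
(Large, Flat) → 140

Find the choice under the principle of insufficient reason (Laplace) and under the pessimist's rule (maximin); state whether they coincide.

Row averages: Tiny=230/3, Small=50, Medium=-25/3, Large=310/3
Highest average = 310/3 → Large.
Row minima: Tiny=-35, Small=-25, Medium=-75, Large=10
Best worst-case = 10 → Large.

laplace → Large; maximin → Large (agree)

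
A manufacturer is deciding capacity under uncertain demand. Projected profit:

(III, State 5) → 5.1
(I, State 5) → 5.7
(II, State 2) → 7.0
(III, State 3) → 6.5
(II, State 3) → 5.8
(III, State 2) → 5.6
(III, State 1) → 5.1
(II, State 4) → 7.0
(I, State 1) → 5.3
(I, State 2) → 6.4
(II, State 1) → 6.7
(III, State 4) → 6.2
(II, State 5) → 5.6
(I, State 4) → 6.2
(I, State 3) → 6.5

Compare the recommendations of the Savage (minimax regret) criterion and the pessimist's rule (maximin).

minimax regret → II; maximin → II (agree)

Column bests: State 1=6.7, State 2=7.0, State 3=6.5, State 4=7.0, State 5=5.7.
I regrets: 1.4, 0.6, 0.0, 0.8, 0.0 → max 1.4
II regrets: 0.0, 0.0, 0.7, 0.0, 0.1 → max 0.7
III regrets: 1.6, 1.4, 0.0, 0.8, 0.6 → max 1.6
Smallest max regret = 0.7 → II.
Row minima: I=5.3, II=5.6, III=5.1
Best worst-case = 5.6 → II.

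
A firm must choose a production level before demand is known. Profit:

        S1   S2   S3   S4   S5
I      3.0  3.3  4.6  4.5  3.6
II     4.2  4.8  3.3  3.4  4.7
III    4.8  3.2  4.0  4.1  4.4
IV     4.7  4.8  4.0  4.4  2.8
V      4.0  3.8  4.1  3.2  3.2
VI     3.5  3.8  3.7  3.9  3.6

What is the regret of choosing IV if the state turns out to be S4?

Best payoff under S4 is 4.5.
Regret = 4.5 − 4.4 = 0.1.

0.1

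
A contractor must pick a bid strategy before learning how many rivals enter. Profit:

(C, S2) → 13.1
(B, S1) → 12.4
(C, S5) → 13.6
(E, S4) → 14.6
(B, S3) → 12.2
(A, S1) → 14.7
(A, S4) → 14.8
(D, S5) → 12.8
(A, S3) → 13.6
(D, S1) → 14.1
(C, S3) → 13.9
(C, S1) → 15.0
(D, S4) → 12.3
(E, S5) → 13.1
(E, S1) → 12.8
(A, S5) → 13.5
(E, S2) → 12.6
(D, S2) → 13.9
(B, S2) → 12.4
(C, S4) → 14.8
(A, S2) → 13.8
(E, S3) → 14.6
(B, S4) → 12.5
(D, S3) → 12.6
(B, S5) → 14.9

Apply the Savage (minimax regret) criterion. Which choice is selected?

Column bests: S1=15.0, S2=13.9, S3=14.6, S4=14.8, S5=14.9.
A regrets: 0.3, 0.1, 1.0, 0.0, 1.4 → max 1.4
B regrets: 2.6, 1.5, 2.4, 2.3, 0.0 → max 2.6
C regrets: 0.0, 0.8, 0.7, 0.0, 1.3 → max 1.3
D regrets: 0.9, 0.0, 2.0, 2.5, 2.1 → max 2.5
E regrets: 2.2, 1.3, 0.0, 0.2, 1.8 → max 2.2
Smallest max regret = 1.3 → C.

C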